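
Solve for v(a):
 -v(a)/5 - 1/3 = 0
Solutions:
 v(a) = -5/3


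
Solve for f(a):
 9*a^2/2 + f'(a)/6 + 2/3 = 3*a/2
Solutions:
 f(a) = C1 - 9*a^3 + 9*a^2/2 - 4*a


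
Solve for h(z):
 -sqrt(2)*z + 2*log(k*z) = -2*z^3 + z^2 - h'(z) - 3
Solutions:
 h(z) = C1 - z^4/2 + z^3/3 + sqrt(2)*z^2/2 - 2*z*log(k*z) - z


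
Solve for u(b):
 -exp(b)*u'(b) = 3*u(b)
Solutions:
 u(b) = C1*exp(3*exp(-b))


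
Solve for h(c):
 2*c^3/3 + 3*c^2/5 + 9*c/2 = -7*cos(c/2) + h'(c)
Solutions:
 h(c) = C1 + c^4/6 + c^3/5 + 9*c^2/4 + 14*sin(c/2)


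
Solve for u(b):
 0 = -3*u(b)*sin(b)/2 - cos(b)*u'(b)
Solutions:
 u(b) = C1*cos(b)^(3/2)


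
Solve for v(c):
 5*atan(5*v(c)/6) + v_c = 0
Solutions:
 Integral(1/atan(5*_y/6), (_y, v(c))) = C1 - 5*c


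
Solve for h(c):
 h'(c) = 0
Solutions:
 h(c) = C1


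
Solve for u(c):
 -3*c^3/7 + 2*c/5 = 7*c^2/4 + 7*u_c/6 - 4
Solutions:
 u(c) = C1 - 9*c^4/98 - c^3/2 + 6*c^2/35 + 24*c/7


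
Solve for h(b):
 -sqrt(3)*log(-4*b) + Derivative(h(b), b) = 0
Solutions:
 h(b) = C1 + sqrt(3)*b*log(-b) + sqrt(3)*b*(-1 + 2*log(2))


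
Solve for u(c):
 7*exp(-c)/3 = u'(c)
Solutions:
 u(c) = C1 - 7*exp(-c)/3


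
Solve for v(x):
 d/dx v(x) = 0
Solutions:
 v(x) = C1


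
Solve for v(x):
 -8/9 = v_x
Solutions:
 v(x) = C1 - 8*x/9


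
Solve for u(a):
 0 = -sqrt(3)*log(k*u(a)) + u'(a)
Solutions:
 li(k*u(a))/k = C1 + sqrt(3)*a


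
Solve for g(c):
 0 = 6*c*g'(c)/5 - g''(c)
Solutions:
 g(c) = C1 + C2*erfi(sqrt(15)*c/5)


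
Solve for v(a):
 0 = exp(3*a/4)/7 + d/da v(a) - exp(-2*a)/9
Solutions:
 v(a) = C1 - 4*exp(3*a/4)/21 - exp(-2*a)/18


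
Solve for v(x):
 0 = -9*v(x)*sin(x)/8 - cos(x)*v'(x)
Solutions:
 v(x) = C1*cos(x)^(9/8)


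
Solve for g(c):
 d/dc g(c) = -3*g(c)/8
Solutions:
 g(c) = C1*exp(-3*c/8)


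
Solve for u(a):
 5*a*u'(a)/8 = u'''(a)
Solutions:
 u(a) = C1 + Integral(C2*airyai(5^(1/3)*a/2) + C3*airybi(5^(1/3)*a/2), a)


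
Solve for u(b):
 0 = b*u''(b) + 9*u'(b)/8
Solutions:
 u(b) = C1 + C2/b^(1/8)


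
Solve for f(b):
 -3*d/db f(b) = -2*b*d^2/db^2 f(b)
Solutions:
 f(b) = C1 + C2*b^(5/2)


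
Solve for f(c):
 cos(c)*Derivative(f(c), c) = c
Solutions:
 f(c) = C1 + Integral(c/cos(c), c)


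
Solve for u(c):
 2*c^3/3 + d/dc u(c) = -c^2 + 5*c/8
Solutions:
 u(c) = C1 - c^4/6 - c^3/3 + 5*c^2/16


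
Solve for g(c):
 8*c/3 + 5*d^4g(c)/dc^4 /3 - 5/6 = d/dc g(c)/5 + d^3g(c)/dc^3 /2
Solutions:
 g(c) = C1 + C2*exp(c*(-(2*sqrt(930) + 61)^(1/3) - 1/(2*sqrt(930) + 61)^(1/3) + 2)/20)*sin(sqrt(3)*c*(-(2*sqrt(930) + 61)^(1/3) + (2*sqrt(930) + 61)^(-1/3))/20) + C3*exp(c*(-(2*sqrt(930) + 61)^(1/3) - 1/(2*sqrt(930) + 61)^(1/3) + 2)/20)*cos(sqrt(3)*c*(-(2*sqrt(930) + 61)^(1/3) + (2*sqrt(930) + 61)^(-1/3))/20) + C4*exp(c*((2*sqrt(930) + 61)^(-1/3) + 1 + (2*sqrt(930) + 61)^(1/3))/10) + 20*c^2/3 - 25*c/6


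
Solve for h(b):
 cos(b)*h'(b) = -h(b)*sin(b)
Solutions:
 h(b) = C1*cos(b)


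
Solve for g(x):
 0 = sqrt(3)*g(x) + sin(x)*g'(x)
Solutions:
 g(x) = C1*(cos(x) + 1)^(sqrt(3)/2)/(cos(x) - 1)^(sqrt(3)/2)


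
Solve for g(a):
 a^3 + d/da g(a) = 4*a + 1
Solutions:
 g(a) = C1 - a^4/4 + 2*a^2 + a


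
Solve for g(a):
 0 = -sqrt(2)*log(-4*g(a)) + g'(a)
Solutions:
 -sqrt(2)*Integral(1/(log(-_y) + 2*log(2)), (_y, g(a)))/2 = C1 - a


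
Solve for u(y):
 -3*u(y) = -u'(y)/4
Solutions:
 u(y) = C1*exp(12*y)


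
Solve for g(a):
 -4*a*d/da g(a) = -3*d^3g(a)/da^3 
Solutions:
 g(a) = C1 + Integral(C2*airyai(6^(2/3)*a/3) + C3*airybi(6^(2/3)*a/3), a)


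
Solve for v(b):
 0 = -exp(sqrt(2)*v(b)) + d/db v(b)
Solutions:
 v(b) = sqrt(2)*(2*log(-1/(C1 + b)) - log(2))/4


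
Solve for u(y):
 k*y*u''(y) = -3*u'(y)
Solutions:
 u(y) = C1 + y^(((re(k) - 3)*re(k) + im(k)^2)/(re(k)^2 + im(k)^2))*(C2*sin(3*log(y)*Abs(im(k))/(re(k)^2 + im(k)^2)) + C3*cos(3*log(y)*im(k)/(re(k)^2 + im(k)^2)))


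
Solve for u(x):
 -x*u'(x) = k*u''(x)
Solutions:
 u(x) = C1 + C2*sqrt(k)*erf(sqrt(2)*x*sqrt(1/k)/2)


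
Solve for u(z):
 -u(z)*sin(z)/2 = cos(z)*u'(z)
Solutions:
 u(z) = C1*sqrt(cos(z))


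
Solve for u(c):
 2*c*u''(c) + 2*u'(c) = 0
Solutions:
 u(c) = C1 + C2*log(c)


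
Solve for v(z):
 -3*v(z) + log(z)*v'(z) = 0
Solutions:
 v(z) = C1*exp(3*li(z))


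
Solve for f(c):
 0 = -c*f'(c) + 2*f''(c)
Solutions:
 f(c) = C1 + C2*erfi(c/2)


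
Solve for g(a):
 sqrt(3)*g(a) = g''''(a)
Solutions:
 g(a) = C1*exp(-3^(1/8)*a) + C2*exp(3^(1/8)*a) + C3*sin(3^(1/8)*a) + C4*cos(3^(1/8)*a)


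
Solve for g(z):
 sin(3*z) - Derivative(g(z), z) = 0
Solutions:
 g(z) = C1 - cos(3*z)/3


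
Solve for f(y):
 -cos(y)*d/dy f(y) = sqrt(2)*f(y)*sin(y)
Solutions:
 f(y) = C1*cos(y)^(sqrt(2))


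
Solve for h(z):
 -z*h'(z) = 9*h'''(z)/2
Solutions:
 h(z) = C1 + Integral(C2*airyai(-6^(1/3)*z/3) + C3*airybi(-6^(1/3)*z/3), z)


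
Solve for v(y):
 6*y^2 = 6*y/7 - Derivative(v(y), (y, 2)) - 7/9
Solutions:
 v(y) = C1 + C2*y - y^4/2 + y^3/7 - 7*y^2/18


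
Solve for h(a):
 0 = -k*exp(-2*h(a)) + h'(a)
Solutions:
 h(a) = log(-sqrt(C1 + 2*a*k))
 h(a) = log(C1 + 2*a*k)/2


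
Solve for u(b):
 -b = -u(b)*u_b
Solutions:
 u(b) = -sqrt(C1 + b^2)
 u(b) = sqrt(C1 + b^2)


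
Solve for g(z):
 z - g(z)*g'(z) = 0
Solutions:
 g(z) = -sqrt(C1 + z^2)
 g(z) = sqrt(C1 + z^2)


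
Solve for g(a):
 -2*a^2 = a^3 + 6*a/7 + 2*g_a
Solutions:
 g(a) = C1 - a^4/8 - a^3/3 - 3*a^2/14


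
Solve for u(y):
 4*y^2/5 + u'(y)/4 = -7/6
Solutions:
 u(y) = C1 - 16*y^3/15 - 14*y/3


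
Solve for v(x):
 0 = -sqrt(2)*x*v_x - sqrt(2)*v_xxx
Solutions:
 v(x) = C1 + Integral(C2*airyai(-x) + C3*airybi(-x), x)


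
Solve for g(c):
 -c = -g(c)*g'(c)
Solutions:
 g(c) = -sqrt(C1 + c^2)
 g(c) = sqrt(C1 + c^2)


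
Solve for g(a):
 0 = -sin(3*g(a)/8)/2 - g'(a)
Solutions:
 a/2 + 4*log(cos(3*g(a)/8) - 1)/3 - 4*log(cos(3*g(a)/8) + 1)/3 = C1


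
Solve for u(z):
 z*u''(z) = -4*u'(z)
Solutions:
 u(z) = C1 + C2/z^3


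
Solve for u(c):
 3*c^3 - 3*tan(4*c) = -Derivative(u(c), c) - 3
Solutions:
 u(c) = C1 - 3*c^4/4 - 3*c - 3*log(cos(4*c))/4


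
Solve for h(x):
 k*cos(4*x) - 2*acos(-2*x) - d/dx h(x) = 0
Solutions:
 h(x) = C1 + k*sin(4*x)/4 - 2*x*acos(-2*x) - sqrt(1 - 4*x^2)


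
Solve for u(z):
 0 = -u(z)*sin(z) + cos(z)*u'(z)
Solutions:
 u(z) = C1/cos(z)


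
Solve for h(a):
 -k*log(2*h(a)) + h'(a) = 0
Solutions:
 Integral(1/(log(_y) + log(2)), (_y, h(a))) = C1 + a*k


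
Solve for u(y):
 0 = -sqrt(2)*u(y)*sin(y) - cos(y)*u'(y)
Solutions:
 u(y) = C1*cos(y)^(sqrt(2))


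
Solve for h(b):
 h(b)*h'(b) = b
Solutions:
 h(b) = -sqrt(C1 + b^2)
 h(b) = sqrt(C1 + b^2)


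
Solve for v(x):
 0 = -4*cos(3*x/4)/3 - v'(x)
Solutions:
 v(x) = C1 - 16*sin(3*x/4)/9


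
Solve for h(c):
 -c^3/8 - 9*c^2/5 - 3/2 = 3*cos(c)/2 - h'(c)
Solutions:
 h(c) = C1 + c^4/32 + 3*c^3/5 + 3*c/2 + 3*sin(c)/2


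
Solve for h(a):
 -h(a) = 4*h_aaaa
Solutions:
 h(a) = (C1*sin(a/2) + C2*cos(a/2))*exp(-a/2) + (C3*sin(a/2) + C4*cos(a/2))*exp(a/2)


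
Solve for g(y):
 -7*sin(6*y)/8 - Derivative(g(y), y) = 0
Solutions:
 g(y) = C1 + 7*cos(6*y)/48


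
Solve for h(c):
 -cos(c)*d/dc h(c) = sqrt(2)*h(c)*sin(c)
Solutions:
 h(c) = C1*cos(c)^(sqrt(2))


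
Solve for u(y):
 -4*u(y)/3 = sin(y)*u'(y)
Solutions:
 u(y) = C1*(cos(y) + 1)^(2/3)/(cos(y) - 1)^(2/3)


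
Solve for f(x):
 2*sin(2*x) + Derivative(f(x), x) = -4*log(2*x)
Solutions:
 f(x) = C1 - 4*x*log(x) - 4*x*log(2) + 4*x + cos(2*x)


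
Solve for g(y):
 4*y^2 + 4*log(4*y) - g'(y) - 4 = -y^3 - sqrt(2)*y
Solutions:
 g(y) = C1 + y^4/4 + 4*y^3/3 + sqrt(2)*y^2/2 + 4*y*log(y) - 8*y + y*log(256)


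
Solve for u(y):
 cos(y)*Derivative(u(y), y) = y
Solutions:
 u(y) = C1 + Integral(y/cos(y), y)


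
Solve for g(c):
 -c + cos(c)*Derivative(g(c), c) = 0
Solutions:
 g(c) = C1 + Integral(c/cos(c), c)


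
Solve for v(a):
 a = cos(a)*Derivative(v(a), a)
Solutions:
 v(a) = C1 + Integral(a/cos(a), a)


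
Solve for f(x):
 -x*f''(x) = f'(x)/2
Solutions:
 f(x) = C1 + C2*sqrt(x)


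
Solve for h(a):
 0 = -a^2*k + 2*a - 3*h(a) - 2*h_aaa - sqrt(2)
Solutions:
 h(a) = C3*exp(-2^(2/3)*3^(1/3)*a/2) - a^2*k/3 + 2*a/3 + (C1*sin(2^(2/3)*3^(5/6)*a/4) + C2*cos(2^(2/3)*3^(5/6)*a/4))*exp(2^(2/3)*3^(1/3)*a/4) - sqrt(2)/3


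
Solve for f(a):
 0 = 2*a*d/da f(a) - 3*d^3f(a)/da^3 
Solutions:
 f(a) = C1 + Integral(C2*airyai(2^(1/3)*3^(2/3)*a/3) + C3*airybi(2^(1/3)*3^(2/3)*a/3), a)


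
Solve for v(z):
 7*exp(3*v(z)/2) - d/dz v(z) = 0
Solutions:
 v(z) = 2*log(-1/(C1 + 21*z))/3 + 2*log(2)/3
 v(z) = 2*log(2^(1/3)*(-1/(C1 + 7*z))^(1/3)*(-3^(2/3) - 3*3^(1/6)*I)/6)
 v(z) = 2*log(2^(1/3)*(-1/(C1 + 7*z))^(1/3)*(-3^(2/3) + 3*3^(1/6)*I)/6)


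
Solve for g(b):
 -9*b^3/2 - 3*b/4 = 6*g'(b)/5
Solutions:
 g(b) = C1 - 15*b^4/16 - 5*b^2/16


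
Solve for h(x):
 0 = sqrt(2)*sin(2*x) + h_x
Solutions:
 h(x) = C1 + sqrt(2)*cos(2*x)/2


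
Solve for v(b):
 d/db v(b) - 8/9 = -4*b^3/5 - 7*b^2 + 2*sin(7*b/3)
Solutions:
 v(b) = C1 - b^4/5 - 7*b^3/3 + 8*b/9 - 6*cos(7*b/3)/7


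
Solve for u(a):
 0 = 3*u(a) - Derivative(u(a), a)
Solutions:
 u(a) = C1*exp(3*a)


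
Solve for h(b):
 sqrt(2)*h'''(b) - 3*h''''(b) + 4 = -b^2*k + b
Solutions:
 h(b) = C1 + C2*b + C3*b^2 + C4*exp(sqrt(2)*b/3) - sqrt(2)*b^5*k/120 + b^4*(-6*k + sqrt(2))/48 + b^3*(-9*sqrt(2)*k - 4*sqrt(2) + 3)/12


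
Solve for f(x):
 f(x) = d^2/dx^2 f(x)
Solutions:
 f(x) = C1*exp(-x) + C2*exp(x)


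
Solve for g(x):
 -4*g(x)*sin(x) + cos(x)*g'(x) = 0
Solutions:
 g(x) = C1/cos(x)^4


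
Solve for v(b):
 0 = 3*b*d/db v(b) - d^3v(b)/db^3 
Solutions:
 v(b) = C1 + Integral(C2*airyai(3^(1/3)*b) + C3*airybi(3^(1/3)*b), b)


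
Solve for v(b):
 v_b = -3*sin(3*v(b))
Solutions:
 v(b) = -acos((-C1 - exp(18*b))/(C1 - exp(18*b)))/3 + 2*pi/3
 v(b) = acos((-C1 - exp(18*b))/(C1 - exp(18*b)))/3


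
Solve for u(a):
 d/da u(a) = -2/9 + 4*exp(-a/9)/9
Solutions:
 u(a) = C1 - 2*a/9 - 4*exp(-a/9)


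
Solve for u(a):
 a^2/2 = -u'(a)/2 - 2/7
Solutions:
 u(a) = C1 - a^3/3 - 4*a/7


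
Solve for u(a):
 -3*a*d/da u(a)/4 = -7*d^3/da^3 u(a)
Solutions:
 u(a) = C1 + Integral(C2*airyai(294^(1/3)*a/14) + C3*airybi(294^(1/3)*a/14), a)


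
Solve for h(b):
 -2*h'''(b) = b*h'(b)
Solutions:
 h(b) = C1 + Integral(C2*airyai(-2^(2/3)*b/2) + C3*airybi(-2^(2/3)*b/2), b)


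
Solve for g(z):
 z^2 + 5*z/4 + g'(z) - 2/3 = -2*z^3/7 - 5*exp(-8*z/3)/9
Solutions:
 g(z) = C1 - z^4/14 - z^3/3 - 5*z^2/8 + 2*z/3 + 5*exp(-8*z/3)/24


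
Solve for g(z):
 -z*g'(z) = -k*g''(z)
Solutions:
 g(z) = C1 + C2*erf(sqrt(2)*z*sqrt(-1/k)/2)/sqrt(-1/k)


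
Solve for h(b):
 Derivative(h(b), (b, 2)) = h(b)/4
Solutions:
 h(b) = C1*exp(-b/2) + C2*exp(b/2)


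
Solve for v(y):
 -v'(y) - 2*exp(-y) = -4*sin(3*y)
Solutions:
 v(y) = C1 - 4*cos(3*y)/3 + 2*exp(-y)


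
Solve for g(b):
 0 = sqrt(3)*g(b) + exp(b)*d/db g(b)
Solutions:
 g(b) = C1*exp(sqrt(3)*exp(-b))


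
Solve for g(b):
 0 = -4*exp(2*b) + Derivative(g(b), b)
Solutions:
 g(b) = C1 + 2*exp(2*b)


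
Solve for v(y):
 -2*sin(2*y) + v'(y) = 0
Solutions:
 v(y) = C1 - cos(2*y)


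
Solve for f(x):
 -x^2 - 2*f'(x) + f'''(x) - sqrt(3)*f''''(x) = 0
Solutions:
 f(x) = C1 + C2*exp(x*((sqrt(237) + 80*sqrt(3)/9)^(-1/3) + 2*sqrt(3) + 3*(sqrt(237) + 80*sqrt(3)/9)^(1/3))/18)*sin(sqrt(3)*x*(-3*(sqrt(237) + 80*sqrt(3)/9)^(1/3) + (sqrt(237) + 80*sqrt(3)/9)^(-1/3))/18) + C3*exp(x*((sqrt(237) + 80*sqrt(3)/9)^(-1/3) + 2*sqrt(3) + 3*(sqrt(237) + 80*sqrt(3)/9)^(1/3))/18)*cos(sqrt(3)*x*(-3*(sqrt(237) + 80*sqrt(3)/9)^(1/3) + (sqrt(237) + 80*sqrt(3)/9)^(-1/3))/18) + C4*exp(x*(-3*(sqrt(237) + 80*sqrt(3)/9)^(1/3) - 1/(sqrt(237) + 80*sqrt(3)/9)^(1/3) + sqrt(3))/9) - x^3/6 - x/2


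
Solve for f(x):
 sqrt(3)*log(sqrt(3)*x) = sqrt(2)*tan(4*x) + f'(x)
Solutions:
 f(x) = C1 + sqrt(3)*x*(log(x) - 1) + sqrt(3)*x*log(3)/2 + sqrt(2)*log(cos(4*x))/4


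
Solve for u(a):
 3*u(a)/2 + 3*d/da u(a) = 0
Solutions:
 u(a) = C1*exp(-a/2)


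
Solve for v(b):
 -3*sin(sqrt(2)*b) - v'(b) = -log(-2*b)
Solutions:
 v(b) = C1 + b*log(-b) - b + b*log(2) + 3*sqrt(2)*cos(sqrt(2)*b)/2


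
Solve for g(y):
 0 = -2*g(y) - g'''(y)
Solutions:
 g(y) = C3*exp(-2^(1/3)*y) + (C1*sin(2^(1/3)*sqrt(3)*y/2) + C2*cos(2^(1/3)*sqrt(3)*y/2))*exp(2^(1/3)*y/2)


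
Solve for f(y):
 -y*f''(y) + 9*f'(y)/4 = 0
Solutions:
 f(y) = C1 + C2*y^(13/4)


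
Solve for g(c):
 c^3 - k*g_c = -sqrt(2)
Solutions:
 g(c) = C1 + c^4/(4*k) + sqrt(2)*c/k


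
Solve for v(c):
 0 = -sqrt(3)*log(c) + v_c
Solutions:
 v(c) = C1 + sqrt(3)*c*log(c) - sqrt(3)*c


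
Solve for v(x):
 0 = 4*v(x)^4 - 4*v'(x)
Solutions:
 v(x) = (-1/(C1 + 3*x))^(1/3)
 v(x) = (-1/(C1 + x))^(1/3)*(-3^(2/3) - 3*3^(1/6)*I)/6
 v(x) = (-1/(C1 + x))^(1/3)*(-3^(2/3) + 3*3^(1/6)*I)/6


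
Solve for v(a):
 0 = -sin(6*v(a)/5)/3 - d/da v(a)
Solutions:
 a/3 + 5*log(cos(6*v(a)/5) - 1)/12 - 5*log(cos(6*v(a)/5) + 1)/12 = C1


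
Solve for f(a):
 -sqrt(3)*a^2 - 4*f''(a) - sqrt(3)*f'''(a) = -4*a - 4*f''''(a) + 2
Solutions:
 f(a) = C1 + C2*a + C3*exp(a*(sqrt(3) + sqrt(67))/8) + C4*exp(a*(-sqrt(67) + sqrt(3))/8) - sqrt(3)*a^4/48 + 11*a^3/48 + a^2*(-27*sqrt(3) - 16)/64


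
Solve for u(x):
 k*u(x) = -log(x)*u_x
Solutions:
 u(x) = C1*exp(-k*li(x))


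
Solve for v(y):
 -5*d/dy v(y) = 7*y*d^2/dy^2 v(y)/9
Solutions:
 v(y) = C1 + C2/y^(38/7)


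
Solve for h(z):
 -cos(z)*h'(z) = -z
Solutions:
 h(z) = C1 + Integral(z/cos(z), z)


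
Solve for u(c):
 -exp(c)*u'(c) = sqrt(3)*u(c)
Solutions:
 u(c) = C1*exp(sqrt(3)*exp(-c))


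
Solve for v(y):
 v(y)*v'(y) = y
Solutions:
 v(y) = -sqrt(C1 + y^2)
 v(y) = sqrt(C1 + y^2)


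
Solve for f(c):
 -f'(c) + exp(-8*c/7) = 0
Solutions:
 f(c) = C1 - 7*exp(-8*c/7)/8


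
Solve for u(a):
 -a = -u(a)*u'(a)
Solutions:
 u(a) = -sqrt(C1 + a^2)
 u(a) = sqrt(C1 + a^2)


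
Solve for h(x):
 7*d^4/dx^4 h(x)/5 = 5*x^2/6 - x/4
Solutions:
 h(x) = C1 + C2*x + C3*x^2 + C4*x^3 + 5*x^6/3024 - x^5/672


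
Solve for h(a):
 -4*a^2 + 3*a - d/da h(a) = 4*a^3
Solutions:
 h(a) = C1 - a^4 - 4*a^3/3 + 3*a^2/2


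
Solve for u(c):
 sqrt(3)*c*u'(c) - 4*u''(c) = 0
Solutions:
 u(c) = C1 + C2*erfi(sqrt(2)*3^(1/4)*c/4)


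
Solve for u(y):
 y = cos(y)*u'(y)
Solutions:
 u(y) = C1 + Integral(y/cos(y), y)


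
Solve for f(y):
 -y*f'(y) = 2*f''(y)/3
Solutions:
 f(y) = C1 + C2*erf(sqrt(3)*y/2)


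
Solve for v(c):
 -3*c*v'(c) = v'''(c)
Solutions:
 v(c) = C1 + Integral(C2*airyai(-3^(1/3)*c) + C3*airybi(-3^(1/3)*c), c)


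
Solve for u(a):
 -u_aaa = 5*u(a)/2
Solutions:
 u(a) = C3*exp(-2^(2/3)*5^(1/3)*a/2) + (C1*sin(2^(2/3)*sqrt(3)*5^(1/3)*a/4) + C2*cos(2^(2/3)*sqrt(3)*5^(1/3)*a/4))*exp(2^(2/3)*5^(1/3)*a/4)


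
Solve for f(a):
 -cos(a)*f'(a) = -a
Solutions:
 f(a) = C1 + Integral(a/cos(a), a)


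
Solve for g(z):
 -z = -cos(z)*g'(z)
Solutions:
 g(z) = C1 + Integral(z/cos(z), z)


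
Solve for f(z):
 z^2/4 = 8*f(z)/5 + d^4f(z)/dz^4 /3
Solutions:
 f(z) = 5*z^2/32 + (C1*sin(5^(3/4)*6^(1/4)*z/5) + C2*cos(5^(3/4)*6^(1/4)*z/5))*exp(-5^(3/4)*6^(1/4)*z/5) + (C3*sin(5^(3/4)*6^(1/4)*z/5) + C4*cos(5^(3/4)*6^(1/4)*z/5))*exp(5^(3/4)*6^(1/4)*z/5)


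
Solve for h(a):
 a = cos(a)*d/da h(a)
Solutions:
 h(a) = C1 + Integral(a/cos(a), a)


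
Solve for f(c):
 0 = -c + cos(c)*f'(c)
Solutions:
 f(c) = C1 + Integral(c/cos(c), c)


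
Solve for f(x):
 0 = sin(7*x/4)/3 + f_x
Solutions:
 f(x) = C1 + 4*cos(7*x/4)/21


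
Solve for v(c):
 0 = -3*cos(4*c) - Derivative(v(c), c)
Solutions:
 v(c) = C1 - 3*sin(4*c)/4


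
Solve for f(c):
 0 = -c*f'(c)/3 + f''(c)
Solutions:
 f(c) = C1 + C2*erfi(sqrt(6)*c/6)


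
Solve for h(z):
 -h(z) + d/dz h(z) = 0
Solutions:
 h(z) = C1*exp(z)


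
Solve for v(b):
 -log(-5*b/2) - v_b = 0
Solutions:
 v(b) = C1 - b*log(-b) + b*(-log(5) + log(2) + 1)


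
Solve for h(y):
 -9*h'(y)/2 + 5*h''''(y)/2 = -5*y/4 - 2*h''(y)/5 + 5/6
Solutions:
 h(y) = C1 + C2*exp(-y*(-8*18^(1/3)/(2025 + sqrt(4101393))^(1/3) + 12^(1/3)*(2025 + sqrt(4101393))^(1/3))/60)*sin(2^(1/3)*3^(1/6)*y*(24/(2025 + sqrt(4101393))^(1/3) + 2^(1/3)*3^(2/3)*(2025 + sqrt(4101393))^(1/3))/60) + C3*exp(-y*(-8*18^(1/3)/(2025 + sqrt(4101393))^(1/3) + 12^(1/3)*(2025 + sqrt(4101393))^(1/3))/60)*cos(2^(1/3)*3^(1/6)*y*(24/(2025 + sqrt(4101393))^(1/3) + 2^(1/3)*3^(2/3)*(2025 + sqrt(4101393))^(1/3))/60) + C4*exp(y*(-8*18^(1/3)/(2025 + sqrt(4101393))^(1/3) + 12^(1/3)*(2025 + sqrt(4101393))^(1/3))/30) + 5*y^2/36 - 13*y/81


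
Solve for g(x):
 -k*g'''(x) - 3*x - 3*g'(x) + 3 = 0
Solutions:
 g(x) = C1 + C2*exp(-sqrt(3)*x*sqrt(-1/k)) + C3*exp(sqrt(3)*x*sqrt(-1/k)) - x^2/2 + x


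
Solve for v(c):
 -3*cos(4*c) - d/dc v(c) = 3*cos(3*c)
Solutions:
 v(c) = C1 - sin(3*c) - 3*sin(4*c)/4


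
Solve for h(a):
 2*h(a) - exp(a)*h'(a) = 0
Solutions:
 h(a) = C1*exp(-2*exp(-a))


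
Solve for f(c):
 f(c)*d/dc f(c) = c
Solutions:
 f(c) = -sqrt(C1 + c^2)
 f(c) = sqrt(C1 + c^2)


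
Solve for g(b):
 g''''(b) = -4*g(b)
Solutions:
 g(b) = (C1*sin(b) + C2*cos(b))*exp(-b) + (C3*sin(b) + C4*cos(b))*exp(b)


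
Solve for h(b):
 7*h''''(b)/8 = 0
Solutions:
 h(b) = C1 + C2*b + C3*b^2 + C4*b^3


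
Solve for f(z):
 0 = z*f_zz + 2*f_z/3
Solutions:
 f(z) = C1 + C2*z^(1/3)


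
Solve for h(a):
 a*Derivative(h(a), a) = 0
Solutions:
 h(a) = C1


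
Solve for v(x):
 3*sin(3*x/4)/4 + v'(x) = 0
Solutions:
 v(x) = C1 + cos(3*x/4)


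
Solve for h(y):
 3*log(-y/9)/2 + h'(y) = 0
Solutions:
 h(y) = C1 - 3*y*log(-y)/2 + y*(3/2 + 3*log(3))


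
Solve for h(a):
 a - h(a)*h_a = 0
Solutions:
 h(a) = -sqrt(C1 + a^2)
 h(a) = sqrt(C1 + a^2)


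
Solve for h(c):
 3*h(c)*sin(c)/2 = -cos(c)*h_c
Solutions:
 h(c) = C1*cos(c)^(3/2)


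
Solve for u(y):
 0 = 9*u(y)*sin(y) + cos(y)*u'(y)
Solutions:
 u(y) = C1*cos(y)^9


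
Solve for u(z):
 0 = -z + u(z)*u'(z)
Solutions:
 u(z) = -sqrt(C1 + z^2)
 u(z) = sqrt(C1 + z^2)


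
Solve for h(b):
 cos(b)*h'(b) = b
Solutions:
 h(b) = C1 + Integral(b/cos(b), b)


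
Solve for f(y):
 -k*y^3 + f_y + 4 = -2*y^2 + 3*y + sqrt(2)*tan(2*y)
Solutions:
 f(y) = C1 + k*y^4/4 - 2*y^3/3 + 3*y^2/2 - 4*y - sqrt(2)*log(cos(2*y))/2


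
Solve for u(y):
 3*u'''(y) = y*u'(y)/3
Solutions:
 u(y) = C1 + Integral(C2*airyai(3^(1/3)*y/3) + C3*airybi(3^(1/3)*y/3), y)


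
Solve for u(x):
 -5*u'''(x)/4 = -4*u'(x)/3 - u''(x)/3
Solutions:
 u(x) = C1 + C2*exp(2*x*(1 - sqrt(61))/15) + C3*exp(2*x*(1 + sqrt(61))/15)


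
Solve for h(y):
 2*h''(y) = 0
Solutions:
 h(y) = C1 + C2*y


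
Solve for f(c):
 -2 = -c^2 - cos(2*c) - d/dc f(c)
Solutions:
 f(c) = C1 - c^3/3 + 2*c - sin(2*c)/2


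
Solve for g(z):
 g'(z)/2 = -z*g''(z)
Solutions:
 g(z) = C1 + C2*sqrt(z)


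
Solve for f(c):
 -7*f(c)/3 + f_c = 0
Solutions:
 f(c) = C1*exp(7*c/3)


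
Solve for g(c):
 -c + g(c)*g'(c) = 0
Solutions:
 g(c) = -sqrt(C1 + c^2)
 g(c) = sqrt(C1 + c^2)


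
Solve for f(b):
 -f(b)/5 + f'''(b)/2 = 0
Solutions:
 f(b) = C3*exp(2^(1/3)*5^(2/3)*b/5) + (C1*sin(2^(1/3)*sqrt(3)*5^(2/3)*b/10) + C2*cos(2^(1/3)*sqrt(3)*5^(2/3)*b/10))*exp(-2^(1/3)*5^(2/3)*b/10)


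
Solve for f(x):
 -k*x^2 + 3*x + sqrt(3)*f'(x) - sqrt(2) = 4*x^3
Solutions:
 f(x) = C1 + sqrt(3)*k*x^3/9 + sqrt(3)*x^4/3 - sqrt(3)*x^2/2 + sqrt(6)*x/3


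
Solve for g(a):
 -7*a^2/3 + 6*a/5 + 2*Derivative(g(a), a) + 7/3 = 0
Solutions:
 g(a) = C1 + 7*a^3/18 - 3*a^2/10 - 7*a/6


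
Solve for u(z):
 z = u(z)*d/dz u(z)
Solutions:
 u(z) = -sqrt(C1 + z^2)
 u(z) = sqrt(C1 + z^2)


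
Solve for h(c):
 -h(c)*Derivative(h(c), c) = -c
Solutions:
 h(c) = -sqrt(C1 + c^2)
 h(c) = sqrt(C1 + c^2)


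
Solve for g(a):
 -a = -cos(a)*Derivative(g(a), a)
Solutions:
 g(a) = C1 + Integral(a/cos(a), a)


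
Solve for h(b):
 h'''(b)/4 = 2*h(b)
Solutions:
 h(b) = C3*exp(2*b) + (C1*sin(sqrt(3)*b) + C2*cos(sqrt(3)*b))*exp(-b)


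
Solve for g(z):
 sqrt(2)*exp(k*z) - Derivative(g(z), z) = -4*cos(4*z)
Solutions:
 g(z) = C1 + sin(4*z) + sqrt(2)*exp(k*z)/k


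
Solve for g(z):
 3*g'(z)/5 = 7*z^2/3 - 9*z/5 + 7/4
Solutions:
 g(z) = C1 + 35*z^3/27 - 3*z^2/2 + 35*z/12


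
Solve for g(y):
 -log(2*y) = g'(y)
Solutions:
 g(y) = C1 - y*log(y) - y*log(2) + y


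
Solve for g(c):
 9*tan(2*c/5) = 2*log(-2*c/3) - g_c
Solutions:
 g(c) = C1 + 2*c*log(-c) - 2*c*log(3) - 2*c + 2*c*log(2) + 45*log(cos(2*c/5))/2


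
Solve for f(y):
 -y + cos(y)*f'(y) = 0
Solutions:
 f(y) = C1 + Integral(y/cos(y), y)


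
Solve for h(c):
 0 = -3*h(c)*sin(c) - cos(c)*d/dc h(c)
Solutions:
 h(c) = C1*cos(c)^3


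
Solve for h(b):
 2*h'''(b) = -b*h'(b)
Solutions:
 h(b) = C1 + Integral(C2*airyai(-2^(2/3)*b/2) + C3*airybi(-2^(2/3)*b/2), b)


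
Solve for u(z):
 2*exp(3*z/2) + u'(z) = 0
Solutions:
 u(z) = C1 - 4*exp(3*z/2)/3


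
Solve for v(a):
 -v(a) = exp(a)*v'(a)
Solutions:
 v(a) = C1*exp(exp(-a))


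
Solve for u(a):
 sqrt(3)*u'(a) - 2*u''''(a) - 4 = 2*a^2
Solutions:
 u(a) = C1 + C4*exp(2^(2/3)*3^(1/6)*a/2) + 2*sqrt(3)*a^3/9 + 4*sqrt(3)*a/3 + (C2*sin(6^(2/3)*a/4) + C3*cos(6^(2/3)*a/4))*exp(-2^(2/3)*3^(1/6)*a/4)


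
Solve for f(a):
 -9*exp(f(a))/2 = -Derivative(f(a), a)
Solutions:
 f(a) = log(-1/(C1 + 9*a)) + log(2)


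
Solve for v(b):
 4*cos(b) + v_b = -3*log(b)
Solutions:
 v(b) = C1 - 3*b*log(b) + 3*b - 4*sin(b)


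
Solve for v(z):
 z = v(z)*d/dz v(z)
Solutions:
 v(z) = -sqrt(C1 + z^2)
 v(z) = sqrt(C1 + z^2)


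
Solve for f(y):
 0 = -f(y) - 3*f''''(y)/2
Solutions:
 f(y) = (C1*sin(6^(3/4)*y/6) + C2*cos(6^(3/4)*y/6))*exp(-6^(3/4)*y/6) + (C3*sin(6^(3/4)*y/6) + C4*cos(6^(3/4)*y/6))*exp(6^(3/4)*y/6)


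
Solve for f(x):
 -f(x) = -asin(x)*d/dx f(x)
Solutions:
 f(x) = C1*exp(Integral(1/asin(x), x))


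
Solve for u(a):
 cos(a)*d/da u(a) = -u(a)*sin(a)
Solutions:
 u(a) = C1*cos(a)


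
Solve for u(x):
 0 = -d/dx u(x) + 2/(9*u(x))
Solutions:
 u(x) = -sqrt(C1 + 4*x)/3
 u(x) = sqrt(C1 + 4*x)/3


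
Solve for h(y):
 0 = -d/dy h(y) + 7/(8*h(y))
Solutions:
 h(y) = -sqrt(C1 + 7*y)/2
 h(y) = sqrt(C1 + 7*y)/2


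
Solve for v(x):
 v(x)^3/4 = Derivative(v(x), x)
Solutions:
 v(x) = -sqrt(2)*sqrt(-1/(C1 + x))
 v(x) = sqrt(2)*sqrt(-1/(C1 + x))


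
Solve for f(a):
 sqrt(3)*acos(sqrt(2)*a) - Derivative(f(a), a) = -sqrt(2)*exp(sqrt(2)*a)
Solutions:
 f(a) = C1 + sqrt(3)*(a*acos(sqrt(2)*a) - sqrt(2)*sqrt(1 - 2*a^2)/2) + exp(sqrt(2)*a)


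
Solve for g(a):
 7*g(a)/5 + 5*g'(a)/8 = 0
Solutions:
 g(a) = C1*exp(-56*a/25)


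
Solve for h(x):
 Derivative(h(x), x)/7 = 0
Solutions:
 h(x) = C1


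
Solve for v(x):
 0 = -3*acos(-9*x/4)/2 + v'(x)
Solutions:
 v(x) = C1 + 3*x*acos(-9*x/4)/2 + sqrt(16 - 81*x^2)/6


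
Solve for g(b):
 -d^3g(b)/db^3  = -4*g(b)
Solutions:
 g(b) = C3*exp(2^(2/3)*b) + (C1*sin(2^(2/3)*sqrt(3)*b/2) + C2*cos(2^(2/3)*sqrt(3)*b/2))*exp(-2^(2/3)*b/2)


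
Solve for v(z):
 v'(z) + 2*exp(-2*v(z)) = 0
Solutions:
 v(z) = log(-sqrt(C1 - 4*z))
 v(z) = log(C1 - 4*z)/2


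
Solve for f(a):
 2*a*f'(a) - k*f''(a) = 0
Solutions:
 f(a) = C1 + C2*erf(a*sqrt(-1/k))/sqrt(-1/k)


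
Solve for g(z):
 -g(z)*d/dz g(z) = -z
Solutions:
 g(z) = -sqrt(C1 + z^2)
 g(z) = sqrt(C1 + z^2)


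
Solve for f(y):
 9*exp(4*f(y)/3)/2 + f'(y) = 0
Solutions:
 f(y) = 3*log(-(1/(C1 + 18*y))^(1/4)) + 3*log(3)/4
 f(y) = 3*log(1/(C1 + 18*y))/4 + 3*log(3)/4
 f(y) = 3*log(-I*(1/(C1 + 18*y))^(1/4)) + 3*log(3)/4
 f(y) = 3*log(I*(1/(C1 + 18*y))^(1/4)) + 3*log(3)/4


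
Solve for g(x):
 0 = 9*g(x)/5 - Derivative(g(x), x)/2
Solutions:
 g(x) = C1*exp(18*x/5)


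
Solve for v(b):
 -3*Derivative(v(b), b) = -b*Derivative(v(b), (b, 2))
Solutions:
 v(b) = C1 + C2*b^4


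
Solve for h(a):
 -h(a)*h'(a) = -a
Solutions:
 h(a) = -sqrt(C1 + a^2)
 h(a) = sqrt(C1 + a^2)


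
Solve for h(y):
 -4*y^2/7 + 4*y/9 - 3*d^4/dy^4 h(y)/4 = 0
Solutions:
 h(y) = C1 + C2*y + C3*y^2 + C4*y^3 - 2*y^6/945 + 2*y^5/405


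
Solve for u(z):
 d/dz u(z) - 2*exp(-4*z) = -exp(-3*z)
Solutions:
 u(z) = C1 + exp(-3*z)/3 - exp(-4*z)/2


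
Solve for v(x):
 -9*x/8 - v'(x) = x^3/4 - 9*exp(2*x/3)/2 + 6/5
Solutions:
 v(x) = C1 - x^4/16 - 9*x^2/16 - 6*x/5 + 27*exp(2*x/3)/4


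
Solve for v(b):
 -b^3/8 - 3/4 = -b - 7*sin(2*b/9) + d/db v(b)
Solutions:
 v(b) = C1 - b^4/32 + b^2/2 - 3*b/4 - 63*cos(2*b/9)/2


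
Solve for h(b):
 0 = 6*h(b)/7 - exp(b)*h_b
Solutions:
 h(b) = C1*exp(-6*exp(-b)/7)


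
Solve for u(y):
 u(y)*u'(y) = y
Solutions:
 u(y) = -sqrt(C1 + y^2)
 u(y) = sqrt(C1 + y^2)


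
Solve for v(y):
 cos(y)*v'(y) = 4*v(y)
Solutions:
 v(y) = C1*(sin(y)^2 + 2*sin(y) + 1)/(sin(y)^2 - 2*sin(y) + 1)


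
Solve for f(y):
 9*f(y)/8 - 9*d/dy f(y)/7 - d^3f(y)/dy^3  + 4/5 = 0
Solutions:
 f(y) = C1*exp(-y*(-8*3^(2/3)*98^(1/3)/(147 + sqrt(26985))^(1/3) + 84^(1/3)*(147 + sqrt(26985))^(1/3))/56)*sin(3^(1/6)*y*(24*98^(1/3)/(147 + sqrt(26985))^(1/3) + 28^(1/3)*3^(2/3)*(147 + sqrt(26985))^(1/3))/56) + C2*exp(-y*(-8*3^(2/3)*98^(1/3)/(147 + sqrt(26985))^(1/3) + 84^(1/3)*(147 + sqrt(26985))^(1/3))/56)*cos(3^(1/6)*y*(24*98^(1/3)/(147 + sqrt(26985))^(1/3) + 28^(1/3)*3^(2/3)*(147 + sqrt(26985))^(1/3))/56) + C3*exp(y*(-8*3^(2/3)*98^(1/3)/(147 + sqrt(26985))^(1/3) + 84^(1/3)*(147 + sqrt(26985))^(1/3))/28) - 32/45


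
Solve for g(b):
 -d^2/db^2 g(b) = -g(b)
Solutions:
 g(b) = C1*exp(-b) + C2*exp(b)


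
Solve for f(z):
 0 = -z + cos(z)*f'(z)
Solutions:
 f(z) = C1 + Integral(z/cos(z), z)


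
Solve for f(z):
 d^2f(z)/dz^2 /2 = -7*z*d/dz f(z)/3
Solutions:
 f(z) = C1 + C2*erf(sqrt(21)*z/3)


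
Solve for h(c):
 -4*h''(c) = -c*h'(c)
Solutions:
 h(c) = C1 + C2*erfi(sqrt(2)*c/4)


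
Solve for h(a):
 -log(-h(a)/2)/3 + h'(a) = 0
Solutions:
 -3*Integral(1/(log(-_y) - log(2)), (_y, h(a))) = C1 - a


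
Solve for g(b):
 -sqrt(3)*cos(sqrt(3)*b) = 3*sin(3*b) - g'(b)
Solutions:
 g(b) = C1 + sin(sqrt(3)*b) - cos(3*b)


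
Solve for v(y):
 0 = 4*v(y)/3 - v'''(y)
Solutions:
 v(y) = C3*exp(6^(2/3)*y/3) + (C1*sin(2^(2/3)*3^(1/6)*y/2) + C2*cos(2^(2/3)*3^(1/6)*y/2))*exp(-6^(2/3)*y/6)


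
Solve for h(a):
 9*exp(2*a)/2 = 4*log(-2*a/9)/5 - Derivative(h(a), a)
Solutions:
 h(a) = C1 + 4*a*log(-a)/5 + 4*a*(-2*log(3) - 1 + log(2))/5 - 9*exp(2*a)/4


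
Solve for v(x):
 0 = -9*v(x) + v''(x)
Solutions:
 v(x) = C1*exp(-3*x) + C2*exp(3*x)


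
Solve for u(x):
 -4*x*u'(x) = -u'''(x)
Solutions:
 u(x) = C1 + Integral(C2*airyai(2^(2/3)*x) + C3*airybi(2^(2/3)*x), x)


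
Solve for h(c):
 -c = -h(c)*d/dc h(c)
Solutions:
 h(c) = -sqrt(C1 + c^2)
 h(c) = sqrt(C1 + c^2)


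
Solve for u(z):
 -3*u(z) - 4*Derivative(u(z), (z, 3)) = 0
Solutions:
 u(z) = C3*exp(-6^(1/3)*z/2) + (C1*sin(2^(1/3)*3^(5/6)*z/4) + C2*cos(2^(1/3)*3^(5/6)*z/4))*exp(6^(1/3)*z/4)


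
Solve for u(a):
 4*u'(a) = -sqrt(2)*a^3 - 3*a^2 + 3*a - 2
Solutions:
 u(a) = C1 - sqrt(2)*a^4/16 - a^3/4 + 3*a^2/8 - a/2


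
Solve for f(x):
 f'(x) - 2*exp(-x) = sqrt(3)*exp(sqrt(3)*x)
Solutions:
 f(x) = C1 + exp(sqrt(3)*x) - 2*exp(-x)


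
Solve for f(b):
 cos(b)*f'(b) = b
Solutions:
 f(b) = C1 + Integral(b/cos(b), b)


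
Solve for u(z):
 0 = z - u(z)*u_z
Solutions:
 u(z) = -sqrt(C1 + z^2)
 u(z) = sqrt(C1 + z^2)


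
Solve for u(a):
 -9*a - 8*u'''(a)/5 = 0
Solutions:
 u(a) = C1 + C2*a + C3*a^2 - 15*a^4/64


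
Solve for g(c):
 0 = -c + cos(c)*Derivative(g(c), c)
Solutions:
 g(c) = C1 + Integral(c/cos(c), c)


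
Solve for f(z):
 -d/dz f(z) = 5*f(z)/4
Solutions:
 f(z) = C1*exp(-5*z/4)


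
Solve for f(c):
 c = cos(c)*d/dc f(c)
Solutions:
 f(c) = C1 + Integral(c/cos(c), c)


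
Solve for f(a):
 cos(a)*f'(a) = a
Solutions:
 f(a) = C1 + Integral(a/cos(a), a)


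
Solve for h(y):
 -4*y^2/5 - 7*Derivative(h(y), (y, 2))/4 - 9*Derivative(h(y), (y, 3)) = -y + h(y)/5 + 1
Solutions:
 h(y) = C1*exp(y*(-70 + 245*5^(1/3)/(216*sqrt(110121) + 71699)^(1/3) + 5^(2/3)*(216*sqrt(110121) + 71699)^(1/3))/1080)*sin(sqrt(3)*5^(1/3)*y*(-5^(1/3)*(216*sqrt(110121) + 71699)^(1/3) + 245/(216*sqrt(110121) + 71699)^(1/3))/1080) + C2*exp(y*(-70 + 245*5^(1/3)/(216*sqrt(110121) + 71699)^(1/3) + 5^(2/3)*(216*sqrt(110121) + 71699)^(1/3))/1080)*cos(sqrt(3)*5^(1/3)*y*(-5^(1/3)*(216*sqrt(110121) + 71699)^(1/3) + 245/(216*sqrt(110121) + 71699)^(1/3))/1080) + C3*exp(-y*(245*5^(1/3)/(216*sqrt(110121) + 71699)^(1/3) + 35 + 5^(2/3)*(216*sqrt(110121) + 71699)^(1/3))/540) - 4*y^2 + 5*y + 65


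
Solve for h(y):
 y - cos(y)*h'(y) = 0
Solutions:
 h(y) = C1 + Integral(y/cos(y), y)


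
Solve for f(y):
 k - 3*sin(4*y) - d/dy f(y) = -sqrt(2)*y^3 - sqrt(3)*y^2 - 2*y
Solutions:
 f(y) = C1 + k*y + sqrt(2)*y^4/4 + sqrt(3)*y^3/3 + y^2 + 3*cos(4*y)/4


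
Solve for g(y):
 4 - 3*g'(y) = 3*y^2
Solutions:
 g(y) = C1 - y^3/3 + 4*y/3


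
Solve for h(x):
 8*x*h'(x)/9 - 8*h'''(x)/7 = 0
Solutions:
 h(x) = C1 + Integral(C2*airyai(21^(1/3)*x/3) + C3*airybi(21^(1/3)*x/3), x)


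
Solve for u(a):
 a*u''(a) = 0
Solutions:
 u(a) = C1 + C2*a


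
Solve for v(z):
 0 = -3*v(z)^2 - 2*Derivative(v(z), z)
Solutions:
 v(z) = 2/(C1 + 3*z)


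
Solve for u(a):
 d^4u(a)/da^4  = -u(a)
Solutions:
 u(a) = (C1*sin(sqrt(2)*a/2) + C2*cos(sqrt(2)*a/2))*exp(-sqrt(2)*a/2) + (C3*sin(sqrt(2)*a/2) + C4*cos(sqrt(2)*a/2))*exp(sqrt(2)*a/2)


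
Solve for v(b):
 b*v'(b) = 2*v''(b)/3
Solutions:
 v(b) = C1 + C2*erfi(sqrt(3)*b/2)


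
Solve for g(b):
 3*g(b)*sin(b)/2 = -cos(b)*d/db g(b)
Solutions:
 g(b) = C1*cos(b)^(3/2)


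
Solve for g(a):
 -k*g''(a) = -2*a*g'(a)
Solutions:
 g(a) = C1 + C2*erf(a*sqrt(-1/k))/sqrt(-1/k)


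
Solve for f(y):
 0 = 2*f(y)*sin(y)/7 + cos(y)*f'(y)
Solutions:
 f(y) = C1*cos(y)^(2/7)


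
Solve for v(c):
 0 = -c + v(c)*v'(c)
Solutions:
 v(c) = -sqrt(C1 + c^2)
 v(c) = sqrt(C1 + c^2)


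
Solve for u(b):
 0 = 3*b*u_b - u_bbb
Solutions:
 u(b) = C1 + Integral(C2*airyai(3^(1/3)*b) + C3*airybi(3^(1/3)*b), b)


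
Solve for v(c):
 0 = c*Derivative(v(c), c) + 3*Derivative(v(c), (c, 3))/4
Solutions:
 v(c) = C1 + Integral(C2*airyai(-6^(2/3)*c/3) + C3*airybi(-6^(2/3)*c/3), c)


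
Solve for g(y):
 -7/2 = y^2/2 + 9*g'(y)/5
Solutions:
 g(y) = C1 - 5*y^3/54 - 35*y/18


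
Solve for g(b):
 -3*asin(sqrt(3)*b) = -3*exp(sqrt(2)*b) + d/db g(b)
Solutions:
 g(b) = C1 - 3*b*asin(sqrt(3)*b) - sqrt(3)*sqrt(1 - 3*b^2) + 3*sqrt(2)*exp(sqrt(2)*b)/2


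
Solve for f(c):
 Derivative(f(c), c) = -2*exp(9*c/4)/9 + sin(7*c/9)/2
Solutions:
 f(c) = C1 - 8*exp(9*c/4)/81 - 9*cos(7*c/9)/14


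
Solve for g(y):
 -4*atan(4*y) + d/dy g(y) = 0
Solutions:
 g(y) = C1 + 4*y*atan(4*y) - log(16*y^2 + 1)/2


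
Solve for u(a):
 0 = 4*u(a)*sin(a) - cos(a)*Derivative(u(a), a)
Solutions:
 u(a) = C1/cos(a)^4


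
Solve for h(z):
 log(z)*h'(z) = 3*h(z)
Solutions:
 h(z) = C1*exp(3*li(z))


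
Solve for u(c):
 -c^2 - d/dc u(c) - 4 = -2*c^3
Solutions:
 u(c) = C1 + c^4/2 - c^3/3 - 4*c


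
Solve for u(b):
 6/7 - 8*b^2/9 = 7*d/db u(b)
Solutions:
 u(b) = C1 - 8*b^3/189 + 6*b/49


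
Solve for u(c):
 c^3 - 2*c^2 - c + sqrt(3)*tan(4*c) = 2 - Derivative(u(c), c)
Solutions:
 u(c) = C1 - c^4/4 + 2*c^3/3 + c^2/2 + 2*c + sqrt(3)*log(cos(4*c))/4


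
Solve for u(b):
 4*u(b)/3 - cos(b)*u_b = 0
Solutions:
 u(b) = C1*(sin(b) + 1)^(2/3)/(sin(b) - 1)^(2/3)


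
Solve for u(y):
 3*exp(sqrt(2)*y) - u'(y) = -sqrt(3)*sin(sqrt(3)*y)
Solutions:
 u(y) = C1 + 3*sqrt(2)*exp(sqrt(2)*y)/2 - cos(sqrt(3)*y)


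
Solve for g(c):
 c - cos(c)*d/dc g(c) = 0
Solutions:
 g(c) = C1 + Integral(c/cos(c), c)


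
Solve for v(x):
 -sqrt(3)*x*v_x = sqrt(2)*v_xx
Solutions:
 v(x) = C1 + C2*erf(6^(1/4)*x/2)


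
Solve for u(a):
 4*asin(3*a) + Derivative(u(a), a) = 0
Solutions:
 u(a) = C1 - 4*a*asin(3*a) - 4*sqrt(1 - 9*a^2)/3


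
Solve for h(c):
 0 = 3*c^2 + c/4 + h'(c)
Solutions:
 h(c) = C1 - c^3 - c^2/8


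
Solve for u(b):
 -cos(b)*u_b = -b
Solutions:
 u(b) = C1 + Integral(b/cos(b), b)


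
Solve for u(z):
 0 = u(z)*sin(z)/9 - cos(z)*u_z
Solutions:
 u(z) = C1/cos(z)^(1/9)


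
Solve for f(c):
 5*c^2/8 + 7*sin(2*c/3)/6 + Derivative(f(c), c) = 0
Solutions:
 f(c) = C1 - 5*c^3/24 + 7*cos(2*c/3)/4


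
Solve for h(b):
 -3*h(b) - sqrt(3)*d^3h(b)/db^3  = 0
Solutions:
 h(b) = C3*exp(-3^(1/6)*b) + (C1*sin(3^(2/3)*b/2) + C2*cos(3^(2/3)*b/2))*exp(3^(1/6)*b/2)


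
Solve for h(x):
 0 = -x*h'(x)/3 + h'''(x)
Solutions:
 h(x) = C1 + Integral(C2*airyai(3^(2/3)*x/3) + C3*airybi(3^(2/3)*x/3), x)


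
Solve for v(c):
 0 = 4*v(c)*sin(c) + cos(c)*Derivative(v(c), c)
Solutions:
 v(c) = C1*cos(c)^4


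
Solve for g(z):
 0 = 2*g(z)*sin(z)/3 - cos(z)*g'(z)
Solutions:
 g(z) = C1/cos(z)^(2/3)


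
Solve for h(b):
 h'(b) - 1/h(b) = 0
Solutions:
 h(b) = -sqrt(C1 + 2*b)
 h(b) = sqrt(C1 + 2*b)


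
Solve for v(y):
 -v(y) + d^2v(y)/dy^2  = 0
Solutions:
 v(y) = C1*exp(-y) + C2*exp(y)


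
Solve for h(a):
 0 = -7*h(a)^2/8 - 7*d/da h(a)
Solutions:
 h(a) = 8/(C1 + a)


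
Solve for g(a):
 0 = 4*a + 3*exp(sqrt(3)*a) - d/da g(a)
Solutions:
 g(a) = C1 + 2*a^2 + sqrt(3)*exp(sqrt(3)*a)


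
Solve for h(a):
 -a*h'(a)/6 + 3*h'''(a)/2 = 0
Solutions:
 h(a) = C1 + Integral(C2*airyai(3^(1/3)*a/3) + C3*airybi(3^(1/3)*a/3), a)


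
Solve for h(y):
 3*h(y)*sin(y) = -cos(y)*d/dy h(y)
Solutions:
 h(y) = C1*cos(y)^3


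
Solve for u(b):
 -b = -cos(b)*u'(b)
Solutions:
 u(b) = C1 + Integral(b/cos(b), b)


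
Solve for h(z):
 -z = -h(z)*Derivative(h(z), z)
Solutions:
 h(z) = -sqrt(C1 + z^2)
 h(z) = sqrt(C1 + z^2)


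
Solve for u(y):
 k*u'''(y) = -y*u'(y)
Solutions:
 u(y) = C1 + Integral(C2*airyai(y*(-1/k)^(1/3)) + C3*airybi(y*(-1/k)^(1/3)), y)


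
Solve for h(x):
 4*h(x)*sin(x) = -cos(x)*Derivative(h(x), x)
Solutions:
 h(x) = C1*cos(x)^4


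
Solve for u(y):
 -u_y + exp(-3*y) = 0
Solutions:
 u(y) = C1 - exp(-3*y)/3


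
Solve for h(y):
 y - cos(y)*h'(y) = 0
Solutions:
 h(y) = C1 + Integral(y/cos(y), y)


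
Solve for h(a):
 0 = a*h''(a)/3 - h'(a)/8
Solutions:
 h(a) = C1 + C2*a^(11/8)


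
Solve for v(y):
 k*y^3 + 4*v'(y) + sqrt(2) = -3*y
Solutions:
 v(y) = C1 - k*y^4/16 - 3*y^2/8 - sqrt(2)*y/4


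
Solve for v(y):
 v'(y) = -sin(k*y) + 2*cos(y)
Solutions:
 v(y) = C1 + 2*sin(y) + cos(k*y)/k


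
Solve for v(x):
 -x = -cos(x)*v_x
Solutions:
 v(x) = C1 + Integral(x/cos(x), x)


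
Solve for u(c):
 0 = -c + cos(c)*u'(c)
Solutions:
 u(c) = C1 + Integral(c/cos(c), c)


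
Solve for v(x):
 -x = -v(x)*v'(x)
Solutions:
 v(x) = -sqrt(C1 + x^2)
 v(x) = sqrt(C1 + x^2)


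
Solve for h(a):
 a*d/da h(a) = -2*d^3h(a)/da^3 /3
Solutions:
 h(a) = C1 + Integral(C2*airyai(-2^(2/3)*3^(1/3)*a/2) + C3*airybi(-2^(2/3)*3^(1/3)*a/2), a)


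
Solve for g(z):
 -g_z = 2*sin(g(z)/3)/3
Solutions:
 2*z/3 + 3*log(cos(g(z)/3) - 1)/2 - 3*log(cos(g(z)/3) + 1)/2 = C1


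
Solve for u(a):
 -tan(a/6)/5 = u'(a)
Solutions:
 u(a) = C1 + 6*log(cos(a/6))/5


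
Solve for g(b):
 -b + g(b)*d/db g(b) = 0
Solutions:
 g(b) = -sqrt(C1 + b^2)
 g(b) = sqrt(C1 + b^2)


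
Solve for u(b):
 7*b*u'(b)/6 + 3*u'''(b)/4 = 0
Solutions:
 u(b) = C1 + Integral(C2*airyai(-42^(1/3)*b/3) + C3*airybi(-42^(1/3)*b/3), b)


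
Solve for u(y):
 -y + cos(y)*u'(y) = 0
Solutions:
 u(y) = C1 + Integral(y/cos(y), y)


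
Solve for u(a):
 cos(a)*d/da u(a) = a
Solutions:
 u(a) = C1 + Integral(a/cos(a), a)


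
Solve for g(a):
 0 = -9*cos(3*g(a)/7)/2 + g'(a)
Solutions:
 -9*a/2 - 7*log(sin(3*g(a)/7) - 1)/6 + 7*log(sin(3*g(a)/7) + 1)/6 = C1


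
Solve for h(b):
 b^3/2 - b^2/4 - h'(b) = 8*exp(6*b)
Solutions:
 h(b) = C1 + b^4/8 - b^3/12 - 4*exp(6*b)/3


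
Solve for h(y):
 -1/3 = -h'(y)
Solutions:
 h(y) = C1 + y/3


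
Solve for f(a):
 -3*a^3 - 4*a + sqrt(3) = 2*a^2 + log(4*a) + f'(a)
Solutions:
 f(a) = C1 - 3*a^4/4 - 2*a^3/3 - 2*a^2 - a*log(a) - a*log(4) + a + sqrt(3)*a


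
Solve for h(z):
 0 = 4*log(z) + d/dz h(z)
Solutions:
 h(z) = C1 - 4*z*log(z) + 4*z


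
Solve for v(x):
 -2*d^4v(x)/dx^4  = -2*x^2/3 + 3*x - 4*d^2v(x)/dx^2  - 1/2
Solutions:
 v(x) = C1 + C2*x + C3*exp(-sqrt(2)*x) + C4*exp(sqrt(2)*x) - x^4/72 + x^3/8 - 7*x^2/48


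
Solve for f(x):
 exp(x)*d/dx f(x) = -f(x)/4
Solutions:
 f(x) = C1*exp(exp(-x)/4)


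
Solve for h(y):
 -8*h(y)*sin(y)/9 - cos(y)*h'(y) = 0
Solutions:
 h(y) = C1*cos(y)^(8/9)


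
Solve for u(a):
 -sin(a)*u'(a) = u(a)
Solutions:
 u(a) = C1*sqrt(cos(a) + 1)/sqrt(cos(a) - 1)


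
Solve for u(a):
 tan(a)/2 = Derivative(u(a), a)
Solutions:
 u(a) = C1 - log(cos(a))/2


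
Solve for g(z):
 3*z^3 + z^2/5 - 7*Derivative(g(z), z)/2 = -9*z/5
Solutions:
 g(z) = C1 + 3*z^4/14 + 2*z^3/105 + 9*z^2/35


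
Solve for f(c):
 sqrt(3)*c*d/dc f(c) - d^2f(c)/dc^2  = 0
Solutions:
 f(c) = C1 + C2*erfi(sqrt(2)*3^(1/4)*c/2)


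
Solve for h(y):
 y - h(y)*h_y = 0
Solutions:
 h(y) = -sqrt(C1 + y^2)
 h(y) = sqrt(C1 + y^2)


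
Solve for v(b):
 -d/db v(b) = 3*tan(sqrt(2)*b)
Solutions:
 v(b) = C1 + 3*sqrt(2)*log(cos(sqrt(2)*b))/2


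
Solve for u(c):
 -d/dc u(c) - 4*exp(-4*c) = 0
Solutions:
 u(c) = C1 + exp(-4*c)


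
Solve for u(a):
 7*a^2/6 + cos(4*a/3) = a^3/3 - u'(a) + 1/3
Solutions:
 u(a) = C1 + a^4/12 - 7*a^3/18 + a/3 - 3*sin(4*a/3)/4


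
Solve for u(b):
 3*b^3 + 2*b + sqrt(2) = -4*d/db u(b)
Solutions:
 u(b) = C1 - 3*b^4/16 - b^2/4 - sqrt(2)*b/4


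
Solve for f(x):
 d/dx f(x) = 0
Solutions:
 f(x) = C1


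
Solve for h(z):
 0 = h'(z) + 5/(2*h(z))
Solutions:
 h(z) = -sqrt(C1 - 5*z)
 h(z) = sqrt(C1 - 5*z)


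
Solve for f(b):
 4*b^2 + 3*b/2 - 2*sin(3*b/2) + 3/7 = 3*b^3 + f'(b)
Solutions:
 f(b) = C1 - 3*b^4/4 + 4*b^3/3 + 3*b^2/4 + 3*b/7 + 4*cos(3*b/2)/3


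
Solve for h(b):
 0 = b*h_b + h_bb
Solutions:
 h(b) = C1 + C2*erf(sqrt(2)*b/2)


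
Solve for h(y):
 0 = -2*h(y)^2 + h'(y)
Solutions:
 h(y) = -1/(C1 + 2*y)


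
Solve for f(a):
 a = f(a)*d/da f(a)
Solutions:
 f(a) = -sqrt(C1 + a^2)
 f(a) = sqrt(C1 + a^2)


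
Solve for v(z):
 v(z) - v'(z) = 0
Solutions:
 v(z) = C1*exp(z)


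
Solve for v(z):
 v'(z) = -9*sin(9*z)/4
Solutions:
 v(z) = C1 + cos(9*z)/4


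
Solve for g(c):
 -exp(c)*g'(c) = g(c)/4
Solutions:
 g(c) = C1*exp(exp(-c)/4)


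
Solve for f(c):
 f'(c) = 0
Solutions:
 f(c) = C1


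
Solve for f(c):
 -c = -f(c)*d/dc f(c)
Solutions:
 f(c) = -sqrt(C1 + c^2)
 f(c) = sqrt(C1 + c^2)


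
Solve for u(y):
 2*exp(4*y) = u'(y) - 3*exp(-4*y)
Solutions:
 u(y) = C1 + exp(4*y)/2 - 3*exp(-4*y)/4


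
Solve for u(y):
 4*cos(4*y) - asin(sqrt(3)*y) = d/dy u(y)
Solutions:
 u(y) = C1 - y*asin(sqrt(3)*y) - sqrt(3)*sqrt(1 - 3*y^2)/3 + sin(4*y)


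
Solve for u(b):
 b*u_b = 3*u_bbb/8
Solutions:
 u(b) = C1 + Integral(C2*airyai(2*3^(2/3)*b/3) + C3*airybi(2*3^(2/3)*b/3), b)


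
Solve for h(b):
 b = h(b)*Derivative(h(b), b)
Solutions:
 h(b) = -sqrt(C1 + b^2)
 h(b) = sqrt(C1 + b^2)
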